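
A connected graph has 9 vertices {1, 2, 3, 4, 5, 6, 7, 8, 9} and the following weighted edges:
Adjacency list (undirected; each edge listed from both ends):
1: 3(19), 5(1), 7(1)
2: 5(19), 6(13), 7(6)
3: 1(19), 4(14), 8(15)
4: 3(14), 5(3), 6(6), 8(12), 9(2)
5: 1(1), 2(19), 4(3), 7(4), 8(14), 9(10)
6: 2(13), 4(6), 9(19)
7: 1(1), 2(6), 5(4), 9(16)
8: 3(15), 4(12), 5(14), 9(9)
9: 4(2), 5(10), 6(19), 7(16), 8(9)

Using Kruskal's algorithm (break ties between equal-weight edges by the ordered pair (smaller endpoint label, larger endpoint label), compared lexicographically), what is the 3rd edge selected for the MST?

4-9

Kruskal: consider edges lightest-first.
1–5 (1): add — endpoints in different components.
1–7 (1): add — endpoints in different components.
4–9 (2): add — endpoints in different components.
4–5 (3): add — endpoints in different components.
5–7 (4): skip — 5 and 7 already connected.
2–7 (6): add — endpoints in different components.
4–6 (6): add — endpoints in different components.
8–9 (9): add — endpoints in different components.
5–9 (10): skip — 5 and 9 already connected.
4–8 (12): skip — 4 and 8 already connected.
2–6 (13): skip — 2 and 6 already connected.
3–4 (14): add — endpoints in different components.
The 3rd edge added is 4–9.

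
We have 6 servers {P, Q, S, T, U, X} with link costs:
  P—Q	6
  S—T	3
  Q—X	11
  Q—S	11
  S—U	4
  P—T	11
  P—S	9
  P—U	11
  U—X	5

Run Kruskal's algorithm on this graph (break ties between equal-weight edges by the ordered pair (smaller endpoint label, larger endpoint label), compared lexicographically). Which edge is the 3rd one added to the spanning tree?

Kruskal's algorithm — process edges by increasing weight (ties by edge label):
S—T (3): add — endpoints in different components.
S—U (4): add — endpoints in different components.
U—X (5): add — endpoints in different components.
P—Q (6): add — endpoints in different components.
P—S (9): add — endpoints in different components.
The 3rd edge added is U—X.

U-X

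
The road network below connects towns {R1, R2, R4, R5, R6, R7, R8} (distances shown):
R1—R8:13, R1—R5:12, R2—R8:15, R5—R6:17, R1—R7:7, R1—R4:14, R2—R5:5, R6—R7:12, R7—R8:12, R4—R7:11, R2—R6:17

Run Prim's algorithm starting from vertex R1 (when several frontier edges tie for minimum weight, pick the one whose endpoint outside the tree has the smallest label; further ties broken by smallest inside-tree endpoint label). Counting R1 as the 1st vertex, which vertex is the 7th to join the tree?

Prim, starting at R1.
Step 1: cheapest edge leaving the tree is R1—R7 (7); add R7.
Step 2: cheapest edge leaving the tree is R4—R7 (11); add R4.
Step 3: cheapest edge leaving the tree is R1—R5 (12); add R5.
Step 4: cheapest edge leaving the tree is R2—R5 (5); add R2.
Step 5: cheapest edge leaving the tree is R6—R7 (12); add R6.
Step 6: cheapest edge leaving the tree is R7—R8 (12); add R8.
Vertex order: R1, R7, R4, R5, R2, R6, R8. The 7th vertex is R8.

R8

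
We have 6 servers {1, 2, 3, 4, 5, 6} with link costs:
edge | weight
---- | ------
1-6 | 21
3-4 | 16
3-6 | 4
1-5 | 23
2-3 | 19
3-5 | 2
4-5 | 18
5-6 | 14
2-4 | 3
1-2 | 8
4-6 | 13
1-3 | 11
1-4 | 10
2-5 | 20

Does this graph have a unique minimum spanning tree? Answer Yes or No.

Kruskal: consider edges lightest-first.
3-5 (2): add — endpoints in different components.
2-4 (3): add — endpoints in different components.
3-6 (4): add — endpoints in different components.
1-2 (8): add — endpoints in different components.
1-4 (10): skip — 1 and 4 already connected.
1-3 (11): add — endpoints in different components.
Every non-tree edge has weight strictly greater than the heaviest edge on the tree path between its endpoints, so the MST is unique.

Yes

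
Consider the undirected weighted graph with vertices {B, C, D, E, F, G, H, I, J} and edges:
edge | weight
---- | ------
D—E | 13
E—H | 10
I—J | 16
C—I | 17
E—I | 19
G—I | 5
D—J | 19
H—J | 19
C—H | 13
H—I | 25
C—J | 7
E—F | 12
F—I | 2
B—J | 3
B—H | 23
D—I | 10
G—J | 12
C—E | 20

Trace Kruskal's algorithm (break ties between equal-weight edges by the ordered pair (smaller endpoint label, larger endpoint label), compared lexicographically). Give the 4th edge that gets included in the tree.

Kruskal's algorithm — process edges by increasing weight (ties by edge label):
F—I (2): add — endpoints in different components.
B—J (3): add — endpoints in different components.
G—I (5): add — endpoints in different components.
C—J (7): add — endpoints in different components.
D—I (10): add — endpoints in different components.
E—H (10): add — endpoints in different components.
E—F (12): add — endpoints in different components.
G—J (12): add — endpoints in different components.
The 4th edge added is C—J.

C-J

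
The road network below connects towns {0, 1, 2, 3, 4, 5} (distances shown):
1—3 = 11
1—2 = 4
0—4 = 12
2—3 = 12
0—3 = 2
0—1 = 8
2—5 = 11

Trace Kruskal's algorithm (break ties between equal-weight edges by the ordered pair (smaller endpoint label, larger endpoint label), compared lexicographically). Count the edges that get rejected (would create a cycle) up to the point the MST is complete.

Kruskal's algorithm — process edges by increasing weight (ties by edge label):
0—3 (2): add — endpoints in different components.
1—2 (4): add — endpoints in different components.
0—1 (8): add — endpoints in different components.
1—3 (11): skip — 1 and 3 already connected.
2—5 (11): add — endpoints in different components.
0—4 (12): add — endpoints in different components.
Edges rejected before the tree was complete: 1.

1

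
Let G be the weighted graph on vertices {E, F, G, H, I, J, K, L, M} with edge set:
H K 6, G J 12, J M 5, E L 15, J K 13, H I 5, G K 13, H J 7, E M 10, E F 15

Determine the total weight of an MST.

Kruskal's algorithm — process edges by increasing weight (ties by edge label):
H I (5): add — endpoints in different components.
J M (5): add — endpoints in different components.
H K (6): add — endpoints in different components.
H J (7): add — endpoints in different components.
E M (10): add — endpoints in different components.
G J (12): add — endpoints in different components.
G K (13): skip — G and K already connected.
J K (13): skip — J and K already connected.
E F (15): add — endpoints in different components.
E L (15): add — endpoints in different components.
MST edges: H I, J M, H K, H J, E M, G J, E F, E L; total weight 5+5+6+7+10+12+15+15 = 75.

75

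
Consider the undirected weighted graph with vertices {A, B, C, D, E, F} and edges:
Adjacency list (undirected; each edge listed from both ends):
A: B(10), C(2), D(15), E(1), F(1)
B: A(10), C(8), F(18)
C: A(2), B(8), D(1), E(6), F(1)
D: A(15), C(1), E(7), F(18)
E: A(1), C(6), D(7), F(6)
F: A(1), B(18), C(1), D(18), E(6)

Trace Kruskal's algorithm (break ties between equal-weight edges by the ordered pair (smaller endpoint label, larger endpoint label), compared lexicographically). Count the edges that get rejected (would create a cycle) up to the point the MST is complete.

Kruskal's algorithm — process edges by increasing weight (ties by edge label):
A—E (1): add — endpoints in different components.
A—F (1): add — endpoints in different components.
C—D (1): add — endpoints in different components.
C—F (1): add — endpoints in different components.
A—C (2): skip — A and C already connected.
C—E (6): skip — C and E already connected.
E—F (6): skip — E and F already connected.
D—E (7): skip — D and E already connected.
B—C (8): add — endpoints in different components.
Edges rejected before the tree was complete: 4.

4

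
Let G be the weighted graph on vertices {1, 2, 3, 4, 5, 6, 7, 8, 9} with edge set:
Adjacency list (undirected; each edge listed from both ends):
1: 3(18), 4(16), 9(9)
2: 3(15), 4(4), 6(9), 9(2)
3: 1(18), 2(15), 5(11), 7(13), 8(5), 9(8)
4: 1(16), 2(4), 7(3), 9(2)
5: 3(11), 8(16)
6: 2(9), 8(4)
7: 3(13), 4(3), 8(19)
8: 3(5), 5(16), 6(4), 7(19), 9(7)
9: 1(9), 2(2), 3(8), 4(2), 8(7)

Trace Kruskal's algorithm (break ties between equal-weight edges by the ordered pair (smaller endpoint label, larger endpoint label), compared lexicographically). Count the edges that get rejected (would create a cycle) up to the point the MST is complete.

3

Kruskal's algorithm — process edges by increasing weight (ties by edge label):
2—9 (2): add — endpoints in different components.
4—9 (2): add — endpoints in different components.
4—7 (3): add — endpoints in different components.
2—4 (4): skip — 2 and 4 already connected.
6—8 (4): add — endpoints in different components.
3—8 (5): add — endpoints in different components.
8—9 (7): add — endpoints in different components.
3—9 (8): skip — 3 and 9 already connected.
1—9 (9): add — endpoints in different components.
2—6 (9): skip — 2 and 6 already connected.
3—5 (11): add — endpoints in different components.
Edges rejected before the tree was complete: 3.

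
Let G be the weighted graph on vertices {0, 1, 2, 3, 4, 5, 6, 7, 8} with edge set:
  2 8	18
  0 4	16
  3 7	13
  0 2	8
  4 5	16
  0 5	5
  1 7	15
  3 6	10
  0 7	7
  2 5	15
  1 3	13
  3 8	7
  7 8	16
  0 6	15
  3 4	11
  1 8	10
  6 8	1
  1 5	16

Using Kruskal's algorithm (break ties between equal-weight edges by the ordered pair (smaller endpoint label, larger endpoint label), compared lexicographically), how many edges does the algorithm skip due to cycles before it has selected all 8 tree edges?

Kruskal's algorithm — process edges by increasing weight (ties by edge label):
6 8 (1): add — endpoints in different components.
0 5 (5): add — endpoints in different components.
0 7 (7): add — endpoints in different components.
3 8 (7): add — endpoints in different components.
0 2 (8): add — endpoints in different components.
1 8 (10): add — endpoints in different components.
3 6 (10): skip — 3 and 6 already connected.
3 4 (11): add — endpoints in different components.
1 3 (13): skip — 1 and 3 already connected.
3 7 (13): add — endpoints in different components.
Edges rejected before the tree was complete: 2.

2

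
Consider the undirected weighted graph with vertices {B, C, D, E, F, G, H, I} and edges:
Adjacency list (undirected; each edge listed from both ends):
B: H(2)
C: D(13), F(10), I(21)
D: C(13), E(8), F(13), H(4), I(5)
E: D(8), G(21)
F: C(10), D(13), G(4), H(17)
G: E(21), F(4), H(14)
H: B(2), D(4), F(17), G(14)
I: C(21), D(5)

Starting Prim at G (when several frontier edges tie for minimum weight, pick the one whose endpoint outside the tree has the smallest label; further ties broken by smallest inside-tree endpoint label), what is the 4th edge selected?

D-H

Prim, starting at G.
Step 1: cheapest edge leaving the tree is F-G (4); add F.
Step 2: cheapest edge leaving the tree is C-F (10); add C.
Step 3: cheapest edge leaving the tree is C-D (13); add D.
Step 4: cheapest edge leaving the tree is D-H (4); add H.
Step 5: cheapest edge leaving the tree is B-H (2); add B.
Step 6: cheapest edge leaving the tree is D-I (5); add I.
Step 7: cheapest edge leaving the tree is D-E (8); add E.
The 4th edge added is D-H.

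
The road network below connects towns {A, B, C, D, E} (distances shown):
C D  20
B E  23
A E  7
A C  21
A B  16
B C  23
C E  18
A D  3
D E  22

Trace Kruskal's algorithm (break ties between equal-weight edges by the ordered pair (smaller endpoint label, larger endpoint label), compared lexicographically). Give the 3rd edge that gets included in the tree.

Sort edges by weight, then run Kruskal:
A D (3): add. Components now {A,D} {B} {C} {E}
A E (7): add. Components now {A,D,E} {B} {C}
A B (16): add. Components now {A,B,D,E} {C}
C E (18): add. Components now {A,B,C,D,E}
The 3rd edge added is A B.

A-B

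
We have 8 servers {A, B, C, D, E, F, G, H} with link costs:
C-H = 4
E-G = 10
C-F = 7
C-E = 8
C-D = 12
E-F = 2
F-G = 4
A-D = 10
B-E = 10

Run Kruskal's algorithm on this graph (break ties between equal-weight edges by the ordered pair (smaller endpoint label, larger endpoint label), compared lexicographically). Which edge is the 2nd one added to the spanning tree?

C-H

Kruskal's algorithm — process edges by increasing weight (ties by edge label):
E-F (2): add — endpoints in different components.
C-H (4): add — endpoints in different components.
F-G (4): add — endpoints in different components.
C-F (7): add — endpoints in different components.
C-E (8): skip — C and E already connected.
A-D (10): add — endpoints in different components.
B-E (10): add — endpoints in different components.
E-G (10): skip — E and G already connected.
C-D (12): add — endpoints in different components.
The 2nd edge added is C-H.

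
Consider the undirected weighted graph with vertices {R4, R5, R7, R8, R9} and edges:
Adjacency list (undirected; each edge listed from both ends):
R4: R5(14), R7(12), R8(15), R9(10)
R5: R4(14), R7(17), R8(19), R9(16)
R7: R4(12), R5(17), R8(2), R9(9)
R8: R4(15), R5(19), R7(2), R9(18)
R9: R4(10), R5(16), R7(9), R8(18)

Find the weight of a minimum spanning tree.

35

Sort edges by weight, then run Kruskal:
R7 R8 (2): add. Components now {R4} {R9} {R7,R8} {R5}
R7 R9 (9): add. Components now {R4} {R7,R8,R9} {R5}
R4 R9 (10): add. Components now {R4,R7,R8,R9} {R5}
R4 R7 (12): skip — R4 and R7 already connected.
R4 R5 (14): add. Components now {R4,R5,R7,R8,R9}
MST edges: R7 R8, R7 R9, R4 R9, R4 R5; total weight 2+9+10+14 = 35.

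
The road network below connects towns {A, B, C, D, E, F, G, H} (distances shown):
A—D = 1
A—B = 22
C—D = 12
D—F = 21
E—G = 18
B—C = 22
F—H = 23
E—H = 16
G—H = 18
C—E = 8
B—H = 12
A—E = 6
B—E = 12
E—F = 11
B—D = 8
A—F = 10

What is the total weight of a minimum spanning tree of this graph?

Grow the tree from E using Prim:
Step 1: cheapest edge leaving the tree is A—E (6); add A.
Step 2: cheapest edge leaving the tree is A—D (1); add D.
Step 3: cheapest edge leaving the tree is B—D (8); add B.
Step 4: cheapest edge leaving the tree is C—E (8); add C.
Step 5: cheapest edge leaving the tree is A—F (10); add F.
Step 6: cheapest edge leaving the tree is B—H (12); add H.
Step 7: cheapest edge leaving the tree is E—G (18); add G.
MST edges: A—E, A—D, B—D, C—E, A—F, B—H, E—G; total weight 6+1+8+8+10+12+18 = 63.

63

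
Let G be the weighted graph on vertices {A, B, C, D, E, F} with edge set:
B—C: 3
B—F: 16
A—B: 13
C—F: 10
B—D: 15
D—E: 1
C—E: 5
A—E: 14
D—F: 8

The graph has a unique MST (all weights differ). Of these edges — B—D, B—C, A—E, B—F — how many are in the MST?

Kruskal: consider edges lightest-first.
D—E (1): add — endpoints in different components.
B—C (3): add — endpoints in different components.
C—E (5): add — endpoints in different components.
D—F (8): add — endpoints in different components.
C—F (10): skip — C and F already connected.
A—B (13): add — endpoints in different components.
MST edge set: {D—E, B—C, C—E, D—F, A—B}.
Of the listed edges, {B—C} are in the MST → 1.

1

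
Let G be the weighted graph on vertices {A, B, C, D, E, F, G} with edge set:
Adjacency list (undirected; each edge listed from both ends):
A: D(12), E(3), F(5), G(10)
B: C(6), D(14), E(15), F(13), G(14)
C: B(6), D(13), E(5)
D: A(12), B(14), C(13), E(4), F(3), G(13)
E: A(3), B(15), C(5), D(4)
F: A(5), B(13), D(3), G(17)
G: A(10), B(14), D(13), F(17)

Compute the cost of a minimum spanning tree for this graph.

31

Prim's algorithm from E:
Step 1: cheapest edge leaving the tree is A–E (3); add A.
Step 2: cheapest edge leaving the tree is D–E (4); add D.
Step 3: cheapest edge leaving the tree is D–F (3); add F.
Step 4: cheapest edge leaving the tree is C–E (5); add C.
Step 5: cheapest edge leaving the tree is B–C (6); add B.
Step 6: cheapest edge leaving the tree is A–G (10); add G.
MST edges: A–E, D–E, D–F, C–E, B–C, A–G; total weight 3+4+3+5+6+10 = 31.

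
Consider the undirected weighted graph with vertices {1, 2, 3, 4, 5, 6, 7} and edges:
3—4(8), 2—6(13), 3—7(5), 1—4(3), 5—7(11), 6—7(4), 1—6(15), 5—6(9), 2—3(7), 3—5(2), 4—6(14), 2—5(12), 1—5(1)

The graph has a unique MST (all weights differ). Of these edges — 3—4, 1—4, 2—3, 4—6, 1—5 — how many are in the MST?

Sort edges by weight, then run Kruskal:
1—5 (1): add. Components now {1,5} {2} {3} {4} {6} {7}
3—5 (2): add. Components now {1,3,5} {2} {4} {6} {7}
1—4 (3): add. Components now {1,3,4,5} {2} {6} {7}
6—7 (4): add. Components now {1,3,4,5} {2} {6,7}
3—7 (5): add. Components now {1,3,4,5,6,7} {2}
2—3 (7): add. Components now {1,2,3,4,5,6,7}
MST edge set: {1—5, 3—5, 1—4, 6—7, 3—7, 2—3}.
Of the listed edges, {1—4, 2—3, 1—5} are in the MST → 3.

3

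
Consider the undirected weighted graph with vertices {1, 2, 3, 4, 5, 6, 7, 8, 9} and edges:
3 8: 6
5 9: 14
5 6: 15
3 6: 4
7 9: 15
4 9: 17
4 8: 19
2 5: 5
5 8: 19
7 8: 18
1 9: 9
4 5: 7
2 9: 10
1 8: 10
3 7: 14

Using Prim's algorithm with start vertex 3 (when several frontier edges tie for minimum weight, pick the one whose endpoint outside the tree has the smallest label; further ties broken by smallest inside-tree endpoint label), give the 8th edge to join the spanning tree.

Prim's algorithm from 3:
Step 1: cheapest edge leaving the tree is 3 6 (4); add 6.
Step 2: cheapest edge leaving the tree is 3 8 (6); add 8.
Step 3: cheapest edge leaving the tree is 1 8 (10); add 1.
Step 4: cheapest edge leaving the tree is 1 9 (9); add 9.
Step 5: cheapest edge leaving the tree is 2 9 (10); add 2.
Step 6: cheapest edge leaving the tree is 2 5 (5); add 5.
Step 7: cheapest edge leaving the tree is 4 5 (7); add 4.
Step 8: cheapest edge leaving the tree is 3 7 (14); add 7.
The 8th edge added is 3 7.

3-7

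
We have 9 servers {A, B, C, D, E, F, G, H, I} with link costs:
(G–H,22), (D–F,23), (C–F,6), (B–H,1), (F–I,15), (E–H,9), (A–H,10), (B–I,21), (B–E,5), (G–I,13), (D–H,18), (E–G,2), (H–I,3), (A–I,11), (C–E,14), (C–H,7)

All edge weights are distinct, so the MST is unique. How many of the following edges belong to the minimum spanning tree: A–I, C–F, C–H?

Kruskal's algorithm — process edges by increasing weight (ties by edge label):
B–H (1): add — endpoints in different components.
E–G (2): add — endpoints in different components.
H–I (3): add — endpoints in different components.
B–E (5): add — endpoints in different components.
C–F (6): add — endpoints in different components.
C–H (7): add — endpoints in different components.
E–H (9): skip — E and H already connected.
A–H (10): add — endpoints in different components.
A–I (11): skip — A and I already connected.
G–I (13): skip — G and I already connected.
C–E (14): skip — C and E already connected.
F–I (15): skip — F and I already connected.
D–H (18): add — endpoints in different components.
MST edge set: {B–H, E–G, H–I, B–E, C–F, C–H, A–H, D–H}.
Of the listed edges, {C–F, C–H} are in the MST → 2.

2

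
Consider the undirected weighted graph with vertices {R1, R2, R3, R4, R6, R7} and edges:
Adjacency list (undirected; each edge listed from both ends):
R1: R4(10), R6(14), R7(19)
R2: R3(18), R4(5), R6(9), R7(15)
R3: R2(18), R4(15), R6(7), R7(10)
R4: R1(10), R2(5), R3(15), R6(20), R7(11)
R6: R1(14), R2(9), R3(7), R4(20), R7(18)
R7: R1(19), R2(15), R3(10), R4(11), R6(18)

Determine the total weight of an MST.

Prim, starting at R3.
Step 1: frontier [R3–R6 7, R3–R7 10, R3–R4 15, R2–R3 18] → take R3–R6 (7); add R6.
Step 2: frontier [R3–R7 10, R3–R4 15, R2–R3 18, R2–R6 9, R1–R6 14, R6–R7 18, R4–R6 20] → take R2–R6 (9); add R2.
Step 3: frontier [R2–R4 5, R2–R7 15, R3–R7 10, R3–R4 15, R1–R6 14, R6–R7 18, R4–R6 20] → take R2–R4 (5); add R4.
Step 4: frontier [R2–R7 15, R3–R7 10, R1–R4 10, R4–R7 11, R1–R6 14, R6–R7 18] → take R1–R4 (10); add R1.
Step 5: frontier [R1–R7 19, R2–R7 15, R3–R7 10, R4–R7 11, R6–R7 18] → take R3–R7 (10); add R7.
MST edges: R3–R6, R2–R6, R2–R4, R1–R4, R3–R7; total weight 7+9+5+10+10 = 41.

41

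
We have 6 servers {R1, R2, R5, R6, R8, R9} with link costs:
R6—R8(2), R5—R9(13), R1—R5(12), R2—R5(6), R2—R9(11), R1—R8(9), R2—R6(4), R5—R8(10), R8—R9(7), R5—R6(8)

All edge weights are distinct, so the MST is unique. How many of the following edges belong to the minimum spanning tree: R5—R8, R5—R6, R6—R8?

Sort edges by weight, then run Kruskal:
R6—R8 (2): add — endpoints in different components.
R2—R6 (4): add — endpoints in different components.
R2—R5 (6): add — endpoints in different components.
R8—R9 (7): add — endpoints in different components.
R5—R6 (8): skip — R6 and R5 already connected.
R1—R8 (9): add — endpoints in different components.
MST edge set: {R6—R8, R2—R6, R2—R5, R8—R9, R1—R8}.
Of the listed edges, {R6—R8} are in the MST → 1.

1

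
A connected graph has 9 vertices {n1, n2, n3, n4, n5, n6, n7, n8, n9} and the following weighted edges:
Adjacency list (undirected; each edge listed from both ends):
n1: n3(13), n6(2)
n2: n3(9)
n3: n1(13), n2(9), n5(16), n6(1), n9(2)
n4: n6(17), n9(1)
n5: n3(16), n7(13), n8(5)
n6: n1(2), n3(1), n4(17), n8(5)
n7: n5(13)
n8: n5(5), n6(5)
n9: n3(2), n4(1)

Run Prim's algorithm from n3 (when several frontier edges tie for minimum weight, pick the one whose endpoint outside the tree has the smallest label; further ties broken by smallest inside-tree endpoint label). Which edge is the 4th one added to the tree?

Prim, starting at n3.
Step 1: cheapest edge leaving the tree is n3–n6 (1); add n6.
Step 2: cheapest edge leaving the tree is n1–n6 (2); add n1.
Step 3: cheapest edge leaving the tree is n3–n9 (2); add n9.
Step 4: cheapest edge leaving the tree is n4–n9 (1); add n4.
Step 5: cheapest edge leaving the tree is n6–n8 (5); add n8.
Step 6: cheapest edge leaving the tree is n5–n8 (5); add n5.
Step 7: cheapest edge leaving the tree is n2–n3 (9); add n2.
Step 8: cheapest edge leaving the tree is n5–n7 (13); add n7.
The 4th edge added is n4–n9.

n4-n9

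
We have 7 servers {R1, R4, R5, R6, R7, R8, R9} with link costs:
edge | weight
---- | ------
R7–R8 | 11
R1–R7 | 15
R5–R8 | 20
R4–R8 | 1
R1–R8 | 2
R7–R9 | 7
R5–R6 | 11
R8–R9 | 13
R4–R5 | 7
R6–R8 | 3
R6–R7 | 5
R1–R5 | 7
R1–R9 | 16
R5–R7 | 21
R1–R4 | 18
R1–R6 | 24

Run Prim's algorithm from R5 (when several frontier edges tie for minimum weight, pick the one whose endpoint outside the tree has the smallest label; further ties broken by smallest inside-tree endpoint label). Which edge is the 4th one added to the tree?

Grow the tree from R5 using Prim:
Step 1: cheapest edge leaving the tree is R1–R5 (7); add R1.
Step 2: cheapest edge leaving the tree is R1–R8 (2); add R8.
Step 3: cheapest edge leaving the tree is R4–R8 (1); add R4.
Step 4: cheapest edge leaving the tree is R6–R8 (3); add R6.
Step 5: cheapest edge leaving the tree is R6–R7 (5); add R7.
Step 6: cheapest edge leaving the tree is R7–R9 (7); add R9.
The 4th edge added is R6–R8.

R6-R8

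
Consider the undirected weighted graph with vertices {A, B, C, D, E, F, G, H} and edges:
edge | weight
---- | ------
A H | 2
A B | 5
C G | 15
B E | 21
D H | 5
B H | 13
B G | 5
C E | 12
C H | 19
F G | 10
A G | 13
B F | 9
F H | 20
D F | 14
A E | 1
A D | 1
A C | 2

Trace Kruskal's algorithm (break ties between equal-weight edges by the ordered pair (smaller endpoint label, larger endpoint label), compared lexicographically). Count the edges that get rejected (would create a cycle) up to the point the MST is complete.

1

Sort edges by weight, then run Kruskal:
A D (1): add — endpoints in different components.
A E (1): add — endpoints in different components.
A C (2): add — endpoints in different components.
A H (2): add — endpoints in different components.
A B (5): add — endpoints in different components.
B G (5): add — endpoints in different components.
D H (5): skip — D and H already connected.
B F (9): add — endpoints in different components.
Edges rejected before the tree was complete: 1.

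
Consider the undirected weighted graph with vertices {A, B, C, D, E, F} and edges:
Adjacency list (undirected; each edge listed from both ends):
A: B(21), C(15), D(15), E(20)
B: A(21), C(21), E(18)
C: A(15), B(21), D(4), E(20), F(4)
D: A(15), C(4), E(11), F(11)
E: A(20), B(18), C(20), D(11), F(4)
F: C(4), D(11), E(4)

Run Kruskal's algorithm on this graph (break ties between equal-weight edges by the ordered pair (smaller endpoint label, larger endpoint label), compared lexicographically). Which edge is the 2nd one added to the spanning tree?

C-F

Kruskal's algorithm — process edges by increasing weight (ties by edge label):
C-D (4): add. Components now {A} {B} {C,D} {E} {F}
C-F (4): add. Components now {A} {B} {C,D,F} {E}
E-F (4): add. Components now {A} {B} {C,D,E,F}
D-E (11): skip — D and E already connected.
D-F (11): skip — D and F already connected.
A-C (15): add. Components now {A,C,D,E,F} {B}
A-D (15): skip — A and D already connected.
B-E (18): add. Components now {A,B,C,D,E,F}
The 2nd edge added is C-F.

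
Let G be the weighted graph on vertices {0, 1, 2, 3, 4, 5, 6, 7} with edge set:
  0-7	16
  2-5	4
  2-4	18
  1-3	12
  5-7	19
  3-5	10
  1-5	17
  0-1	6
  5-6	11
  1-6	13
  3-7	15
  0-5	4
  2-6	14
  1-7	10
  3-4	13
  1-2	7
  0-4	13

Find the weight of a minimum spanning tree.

58

Kruskal's algorithm — process edges by increasing weight (ties by edge label):
0-5 (4): add — endpoints in different components.
2-5 (4): add — endpoints in different components.
0-1 (6): add — endpoints in different components.
1-2 (7): skip — 1 and 2 already connected.
1-7 (10): add — endpoints in different components.
3-5 (10): add — endpoints in different components.
5-6 (11): add — endpoints in different components.
1-3 (12): skip — 1 and 3 already connected.
0-4 (13): add — endpoints in different components.
MST edges: 0-5, 2-5, 0-1, 1-7, 3-5, 5-6, 0-4; total weight 4+4+6+10+10+11+13 = 58.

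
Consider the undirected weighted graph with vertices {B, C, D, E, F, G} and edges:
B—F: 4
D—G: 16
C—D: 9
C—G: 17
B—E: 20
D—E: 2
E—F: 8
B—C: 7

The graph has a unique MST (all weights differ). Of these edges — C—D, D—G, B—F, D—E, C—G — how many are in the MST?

3

Kruskal: consider edges lightest-first.
D—E (2): add — endpoints in different components.
B—F (4): add — endpoints in different components.
B—C (7): add — endpoints in different components.
E—F (8): add — endpoints in different components.
C—D (9): skip — C and D already connected.
D—G (16): add — endpoints in different components.
MST edge set: {D—E, B—F, B—C, E—F, D—G}.
Of the listed edges, {D—G, B—F, D—E} are in the MST → 3.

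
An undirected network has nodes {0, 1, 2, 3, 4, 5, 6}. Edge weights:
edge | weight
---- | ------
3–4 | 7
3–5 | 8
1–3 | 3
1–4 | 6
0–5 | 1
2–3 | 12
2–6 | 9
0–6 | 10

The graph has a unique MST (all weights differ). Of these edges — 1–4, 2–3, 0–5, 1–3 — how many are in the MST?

Kruskal: consider edges lightest-first.
0–5 (1): add. Components now {0,5} {1} {2} {3} {4} {6}
1–3 (3): add. Components now {0,5} {1,3} {2} {4} {6}
1–4 (6): add. Components now {0,5} {1,3,4} {2} {6}
3–4 (7): skip — 3 and 4 already connected.
3–5 (8): add. Components now {0,1,3,4,5} {2} {6}
2–6 (9): add. Components now {0,1,3,4,5} {2,6}
0–6 (10): add. Components now {0,1,2,3,4,5,6}
MST edge set: {0–5, 1–3, 1–4, 3–5, 2–6, 0–6}.
Of the listed edges, {1–4, 0–5, 1–3} are in the MST → 3.

3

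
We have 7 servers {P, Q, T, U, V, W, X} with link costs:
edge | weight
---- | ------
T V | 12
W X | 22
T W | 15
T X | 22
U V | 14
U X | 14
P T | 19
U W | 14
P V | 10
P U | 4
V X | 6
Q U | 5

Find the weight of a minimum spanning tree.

51

Grow the tree from Q using Prim:
Step 1: frontier [Q U 5] → take Q U (5); add U.
Step 2: frontier [P U 4, U V 14, U W 14, U X 14] → take P U (4); add P.
Step 3: frontier [P V 10, P T 19, U V 14, U W 14, U X 14] → take P V (10); add V.
Step 4: frontier [P T 19, U W 14, U X 14, V X 6, T V 12] → take V X (6); add X.
Step 5: frontier [P T 19, U W 14, T V 12, T X 22, W X 22] → take T V (12); add T.
Step 6: frontier [T W 15, U W 14, W X 22] → take U W (14); add W.
MST edges: Q U, P U, P V, V X, T V, U W; total weight 5+4+10+6+12+14 = 51.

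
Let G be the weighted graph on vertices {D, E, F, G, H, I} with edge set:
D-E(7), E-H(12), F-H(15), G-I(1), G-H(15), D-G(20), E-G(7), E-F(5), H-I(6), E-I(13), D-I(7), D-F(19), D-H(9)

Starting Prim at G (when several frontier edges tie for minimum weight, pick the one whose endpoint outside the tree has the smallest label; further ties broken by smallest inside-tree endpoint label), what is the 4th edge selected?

Prim, starting at G.
Step 1: frontier [G-I 1, E-G 7, G-H 15, D-G 20] → take G-I (1); add I.
Step 2: frontier [E-G 7, G-H 15, D-G 20, H-I 6, D-I 7, E-I 13] → take H-I (6); add H.
Step 3: frontier [E-G 7, D-G 20, D-H 9, E-H 12, F-H 15, D-I 7, E-I 13] → take D-I (7); add D.
Step 4: frontier [D-E 7, D-F 19, E-G 7, E-H 12, F-H 15, E-I 13] → take D-E (7); add E.
Step 5: frontier [D-F 19, E-F 5, F-H 15] → take E-F (5); add F.
The 4th edge added is D-E.

D-E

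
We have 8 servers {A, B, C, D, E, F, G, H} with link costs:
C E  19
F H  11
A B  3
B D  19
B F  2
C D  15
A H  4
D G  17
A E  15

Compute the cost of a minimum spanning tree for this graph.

Prim, starting at A.
Step 1: cheapest edge leaving the tree is A B (3); add B.
Step 2: cheapest edge leaving the tree is B F (2); add F.
Step 3: cheapest edge leaving the tree is A H (4); add H.
Step 4: cheapest edge leaving the tree is A E (15); add E.
Step 5: cheapest edge leaving the tree is C E (19); add C.
Step 6: cheapest edge leaving the tree is C D (15); add D.
Step 7: cheapest edge leaving the tree is D G (17); add G.
MST edges: A B, B F, A H, A E, C E, C D, D G; total weight 3+2+4+15+19+15+17 = 75.

75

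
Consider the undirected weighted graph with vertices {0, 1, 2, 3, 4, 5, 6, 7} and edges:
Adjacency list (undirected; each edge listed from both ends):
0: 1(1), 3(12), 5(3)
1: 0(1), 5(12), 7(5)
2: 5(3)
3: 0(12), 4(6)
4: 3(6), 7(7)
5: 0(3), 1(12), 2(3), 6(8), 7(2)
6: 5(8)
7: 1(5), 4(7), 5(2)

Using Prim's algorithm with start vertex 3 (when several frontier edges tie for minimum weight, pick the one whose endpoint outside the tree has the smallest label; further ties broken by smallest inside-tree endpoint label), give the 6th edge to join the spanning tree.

2-5

Prim's algorithm from 3:
Step 1: cheapest edge leaving the tree is 3-4 (6); add 4.
Step 2: cheapest edge leaving the tree is 4-7 (7); add 7.
Step 3: cheapest edge leaving the tree is 5-7 (2); add 5.
Step 4: cheapest edge leaving the tree is 0-5 (3); add 0.
Step 5: cheapest edge leaving the tree is 0-1 (1); add 1.
Step 6: cheapest edge leaving the tree is 2-5 (3); add 2.
Step 7: cheapest edge leaving the tree is 5-6 (8); add 6.
The 6th edge added is 2-5.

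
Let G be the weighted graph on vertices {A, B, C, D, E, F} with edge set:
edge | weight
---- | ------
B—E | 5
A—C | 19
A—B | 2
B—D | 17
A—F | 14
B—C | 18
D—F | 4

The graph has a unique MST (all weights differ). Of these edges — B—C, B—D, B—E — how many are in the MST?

2

Kruskal: consider edges lightest-first.
A—B (2): add. Components now {A,B} {C} {D} {E} {F}
D—F (4): add. Components now {A,B} {C} {D,F} {E}
B—E (5): add. Components now {A,B,E} {C} {D,F}
A—F (14): add. Components now {A,B,D,E,F} {C}
B—D (17): skip — B and D already connected.
B—C (18): add. Components now {A,B,C,D,E,F}
MST edge set: {A—B, D—F, B—E, A—F, B—C}.
Of the listed edges, {B—C, B—E} are in the MST → 2.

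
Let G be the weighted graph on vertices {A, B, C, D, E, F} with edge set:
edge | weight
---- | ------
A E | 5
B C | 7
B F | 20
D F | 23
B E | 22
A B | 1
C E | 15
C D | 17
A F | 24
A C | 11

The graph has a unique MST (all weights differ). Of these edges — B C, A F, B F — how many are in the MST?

Kruskal: consider edges lightest-first.
A B (1): add. Components now {A,B} {C} {D} {E} {F}
A E (5): add. Components now {A,B,E} {C} {D} {F}
B C (7): add. Components now {A,B,C,E} {D} {F}
A C (11): skip — A and C already connected.
C E (15): skip — C and E already connected.
C D (17): add. Components now {A,B,C,D,E} {F}
B F (20): add. Components now {A,B,C,D,E,F}
MST edge set: {A B, A E, B C, C D, B F}.
Of the listed edges, {B C, B F} are in the MST → 2.

2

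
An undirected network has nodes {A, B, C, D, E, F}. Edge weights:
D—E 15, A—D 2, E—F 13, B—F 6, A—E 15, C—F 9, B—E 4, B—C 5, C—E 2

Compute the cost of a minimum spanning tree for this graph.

Prim's algorithm from D:
Step 1: frontier [A—D 2, D—E 15] → take A—D (2); add A.
Step 2: frontier [A—E 15, D—E 15] → take A—E (15); add E.
Step 3: frontier [C—E 2, B—E 4, E—F 13] → take C—E (2); add C.
Step 4: frontier [B—C 5, C—F 9, B—E 4, E—F 13] → take B—E (4); add B.
Step 5: frontier [B—F 6, C—F 9, E—F 13] → take B—F (6); add F.
MST edges: A—D, A—E, C—E, B—E, B—F; total weight 2+15+2+4+6 = 29.

29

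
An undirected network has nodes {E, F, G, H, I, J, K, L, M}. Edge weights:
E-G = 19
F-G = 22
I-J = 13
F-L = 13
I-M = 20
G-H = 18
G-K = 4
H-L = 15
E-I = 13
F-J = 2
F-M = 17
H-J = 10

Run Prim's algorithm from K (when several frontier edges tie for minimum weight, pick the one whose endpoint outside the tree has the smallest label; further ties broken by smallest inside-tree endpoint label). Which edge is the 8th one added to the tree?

F-M

Prim, starting at K.
Step 1: frontier [G-K 4] → take G-K (4); add G.
Step 2: frontier [G-H 18, E-G 19, F-G 22] → take G-H (18); add H.
Step 3: frontier [E-G 19, F-G 22, H-J 10, H-L 15] → take H-J (10); add J.
Step 4: frontier [E-G 19, F-G 22, H-L 15, F-J 2, I-J 13] → take F-J (2); add F.
Step 5: frontier [F-L 13, F-M 17, E-G 19, H-L 15, I-J 13] → take I-J (13); add I.
Step 6: frontier [F-L 13, F-M 17, E-G 19, H-L 15, E-I 13, I-M 20] → take E-I (13); add E.
Step 7: frontier [F-L 13, F-M 17, H-L 15, I-M 20] → take F-L (13); add L.
Step 8: frontier [F-M 17, I-M 20] → take F-M (17); add M.
The 8th edge added is F-M.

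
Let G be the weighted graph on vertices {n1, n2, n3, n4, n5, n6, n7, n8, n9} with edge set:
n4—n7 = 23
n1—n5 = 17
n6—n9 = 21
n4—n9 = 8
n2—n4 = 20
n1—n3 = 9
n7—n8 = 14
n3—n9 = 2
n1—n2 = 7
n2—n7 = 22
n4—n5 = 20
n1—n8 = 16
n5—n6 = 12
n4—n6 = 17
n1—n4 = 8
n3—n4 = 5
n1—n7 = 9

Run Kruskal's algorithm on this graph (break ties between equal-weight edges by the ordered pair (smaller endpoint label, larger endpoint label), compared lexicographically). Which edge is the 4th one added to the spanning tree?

n1-n4

Kruskal: consider edges lightest-first.
n3—n9 (2): add — endpoints in different components.
n3—n4 (5): add — endpoints in different components.
n1—n2 (7): add — endpoints in different components.
n1—n4 (8): add — endpoints in different components.
n4—n9 (8): skip — n4 and n9 already connected.
n1—n3 (9): skip — n3 and n1 already connected.
n1—n7 (9): add — endpoints in different components.
n5—n6 (12): add — endpoints in different components.
n7—n8 (14): add — endpoints in different components.
n1—n8 (16): skip — n1 and n8 already connected.
n1—n5 (17): add — endpoints in different components.
The 4th edge added is n1—n4.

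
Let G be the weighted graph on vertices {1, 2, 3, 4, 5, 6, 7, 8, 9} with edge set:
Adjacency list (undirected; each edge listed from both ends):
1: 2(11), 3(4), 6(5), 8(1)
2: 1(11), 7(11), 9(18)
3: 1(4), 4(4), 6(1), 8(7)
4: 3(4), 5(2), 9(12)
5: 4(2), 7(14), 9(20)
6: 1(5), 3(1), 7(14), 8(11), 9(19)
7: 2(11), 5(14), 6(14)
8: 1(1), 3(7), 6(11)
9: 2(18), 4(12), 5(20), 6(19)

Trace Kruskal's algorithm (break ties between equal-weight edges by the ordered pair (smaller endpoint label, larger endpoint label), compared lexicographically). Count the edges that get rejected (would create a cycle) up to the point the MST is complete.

Sort edges by weight, then run Kruskal:
1–8 (1): add — endpoints in different components.
3–6 (1): add — endpoints in different components.
4–5 (2): add — endpoints in different components.
1–3 (4): add — endpoints in different components.
3–4 (4): add — endpoints in different components.
1–6 (5): skip — 1 and 6 already connected.
3–8 (7): skip — 3 and 8 already connected.
1–2 (11): add — endpoints in different components.
2–7 (11): add — endpoints in different components.
6–8 (11): skip — 6 and 8 already connected.
4–9 (12): add — endpoints in different components.
Edges rejected before the tree was complete: 3.

3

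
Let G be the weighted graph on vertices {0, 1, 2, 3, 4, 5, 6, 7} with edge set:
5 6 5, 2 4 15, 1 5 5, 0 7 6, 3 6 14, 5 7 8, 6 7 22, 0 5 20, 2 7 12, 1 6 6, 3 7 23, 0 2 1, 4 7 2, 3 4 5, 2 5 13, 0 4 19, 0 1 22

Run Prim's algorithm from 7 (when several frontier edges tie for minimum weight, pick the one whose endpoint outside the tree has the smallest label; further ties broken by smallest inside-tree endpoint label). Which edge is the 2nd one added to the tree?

Prim, starting at 7.
Step 1: cheapest edge leaving the tree is 4 7 (2); add 4.
Step 2: cheapest edge leaving the tree is 3 4 (5); add 3.
Step 3: cheapest edge leaving the tree is 0 7 (6); add 0.
Step 4: cheapest edge leaving the tree is 0 2 (1); add 2.
Step 5: cheapest edge leaving the tree is 5 7 (8); add 5.
Step 6: cheapest edge leaving the tree is 1 5 (5); add 1.
Step 7: cheapest edge leaving the tree is 5 6 (5); add 6.
The 2nd edge added is 3 4.

3-4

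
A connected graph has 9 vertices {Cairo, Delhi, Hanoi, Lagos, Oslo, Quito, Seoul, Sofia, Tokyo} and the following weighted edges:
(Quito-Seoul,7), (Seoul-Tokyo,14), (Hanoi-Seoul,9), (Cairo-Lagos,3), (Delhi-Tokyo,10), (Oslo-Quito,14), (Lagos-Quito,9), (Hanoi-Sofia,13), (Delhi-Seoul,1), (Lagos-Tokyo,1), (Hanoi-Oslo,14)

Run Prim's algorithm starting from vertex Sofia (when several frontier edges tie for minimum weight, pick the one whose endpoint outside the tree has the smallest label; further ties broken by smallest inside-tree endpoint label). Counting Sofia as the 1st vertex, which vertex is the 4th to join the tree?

Prim, starting at Sofia.
Step 1: cheapest edge leaving the tree is Hanoi-Sofia (13); add Hanoi.
Step 2: cheapest edge leaving the tree is Hanoi-Seoul (9); add Seoul.
Step 3: cheapest edge leaving the tree is Delhi-Seoul (1); add Delhi.
Step 4: cheapest edge leaving the tree is Quito-Seoul (7); add Quito.
Step 5: cheapest edge leaving the tree is Lagos-Quito (9); add Lagos.
Step 6: cheapest edge leaving the tree is Lagos-Tokyo (1); add Tokyo.
Step 7: cheapest edge leaving the tree is Cairo-Lagos (3); add Cairo.
Step 8: cheapest edge leaving the tree is Hanoi-Oslo (14); add Oslo.
Vertex order: Sofia, Hanoi, Seoul, Delhi, Quito, Lagos, Tokyo, Cairo, Oslo. The 4th vertex is Delhi.

Delhi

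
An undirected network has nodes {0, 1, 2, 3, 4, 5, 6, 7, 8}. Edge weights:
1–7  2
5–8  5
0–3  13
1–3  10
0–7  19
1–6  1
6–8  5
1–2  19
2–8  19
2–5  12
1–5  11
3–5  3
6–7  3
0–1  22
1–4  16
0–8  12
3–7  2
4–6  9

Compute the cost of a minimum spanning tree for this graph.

Grow the tree from 6 using Prim:
Step 1: cheapest edge leaving the tree is 1–6 (1); add 1.
Step 2: cheapest edge leaving the tree is 1–7 (2); add 7.
Step 3: cheapest edge leaving the tree is 3–7 (2); add 3.
Step 4: cheapest edge leaving the tree is 3–5 (3); add 5.
Step 5: cheapest edge leaving the tree is 5–8 (5); add 8.
Step 6: cheapest edge leaving the tree is 4–6 (9); add 4.
Step 7: cheapest edge leaving the tree is 0–8 (12); add 0.
Step 8: cheapest edge leaving the tree is 2–5 (12); add 2.
MST edges: 1–6, 1–7, 3–7, 3–5, 5–8, 4–6, 0–8, 2–5; total weight 1+2+2+3+5+9+12+12 = 46.

46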